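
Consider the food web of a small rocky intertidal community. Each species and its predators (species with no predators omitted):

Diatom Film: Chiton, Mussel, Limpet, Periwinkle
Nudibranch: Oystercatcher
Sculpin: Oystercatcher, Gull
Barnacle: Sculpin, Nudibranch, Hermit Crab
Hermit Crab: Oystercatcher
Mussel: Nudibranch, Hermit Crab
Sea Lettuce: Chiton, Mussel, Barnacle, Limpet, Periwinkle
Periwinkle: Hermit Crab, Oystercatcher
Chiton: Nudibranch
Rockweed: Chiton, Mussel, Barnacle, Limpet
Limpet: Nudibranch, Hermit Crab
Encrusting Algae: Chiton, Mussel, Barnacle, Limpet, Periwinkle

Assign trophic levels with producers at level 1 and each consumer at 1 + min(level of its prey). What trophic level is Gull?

Trophic level 4

Encrusting Algae is a producer → level 1.
Barnacle eats Encrusting Algae → level 2.
Sculpin eats Barnacle → level 3.
Gull eats Sculpin → level 4.
No prey of Gull is below level 3, so 4 is the minimum.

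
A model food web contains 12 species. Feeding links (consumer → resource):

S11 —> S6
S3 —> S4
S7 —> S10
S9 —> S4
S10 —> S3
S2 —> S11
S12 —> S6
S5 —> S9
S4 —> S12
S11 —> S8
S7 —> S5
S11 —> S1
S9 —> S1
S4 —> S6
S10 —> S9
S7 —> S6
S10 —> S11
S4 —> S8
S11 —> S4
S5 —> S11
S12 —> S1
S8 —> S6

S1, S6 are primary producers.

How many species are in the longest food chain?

6 species

One longest chain: S1 → S12 → S4 → S11 → S5 → S7.
It has 6 species and 5 links.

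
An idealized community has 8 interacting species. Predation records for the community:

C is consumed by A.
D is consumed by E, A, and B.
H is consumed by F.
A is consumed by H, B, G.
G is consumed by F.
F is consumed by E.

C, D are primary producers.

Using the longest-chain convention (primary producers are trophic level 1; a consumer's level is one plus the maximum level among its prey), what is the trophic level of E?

C is a producer → level 1.
A eats C (level 1); other prey at levels: D 1 → level 2.
G eats A → level 3.
F eats G (level 3); other prey at levels: H 3 → level 4.
E eats F (level 4); other prey at levels: D 1 → level 5.

Trophic level 5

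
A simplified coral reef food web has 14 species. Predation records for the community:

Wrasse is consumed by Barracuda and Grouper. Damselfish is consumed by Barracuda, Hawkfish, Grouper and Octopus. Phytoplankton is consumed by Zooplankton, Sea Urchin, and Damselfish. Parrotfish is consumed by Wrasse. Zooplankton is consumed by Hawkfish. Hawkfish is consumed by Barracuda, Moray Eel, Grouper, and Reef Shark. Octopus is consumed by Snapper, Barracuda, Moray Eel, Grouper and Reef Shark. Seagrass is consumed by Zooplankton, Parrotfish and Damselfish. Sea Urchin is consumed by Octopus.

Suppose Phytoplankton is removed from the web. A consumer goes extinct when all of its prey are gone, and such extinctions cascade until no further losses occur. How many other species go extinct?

Remove Phytoplankton.
Round 1: Sea Urchin (all prey gone) → extinct.
No further losses. Total secondary extinctions: 1.

1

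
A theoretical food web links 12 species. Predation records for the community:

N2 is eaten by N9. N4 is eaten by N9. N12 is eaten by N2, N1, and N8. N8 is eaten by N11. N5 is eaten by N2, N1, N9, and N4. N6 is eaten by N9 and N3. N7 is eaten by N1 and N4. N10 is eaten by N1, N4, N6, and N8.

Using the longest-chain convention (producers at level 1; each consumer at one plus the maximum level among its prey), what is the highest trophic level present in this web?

Producers (level 1): N12, N5, N7, N10.
N10 → N6 → N3 gives N3 level 3.
No species has a prey at level 3, so no species reaches level 4.

3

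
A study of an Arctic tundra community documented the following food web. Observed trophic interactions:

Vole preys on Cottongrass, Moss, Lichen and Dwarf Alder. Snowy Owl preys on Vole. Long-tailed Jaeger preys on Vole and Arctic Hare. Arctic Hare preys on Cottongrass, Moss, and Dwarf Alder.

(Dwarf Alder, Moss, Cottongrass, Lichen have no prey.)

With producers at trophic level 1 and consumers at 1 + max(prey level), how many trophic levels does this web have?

3

Producers (level 1): Dwarf Alder, Moss, Cottongrass, Lichen.
Dwarf Alder → Vole → Long-tailed Jaeger gives Long-tailed Jaeger level 3.
No species has a prey at level 3, so no species reaches level 4.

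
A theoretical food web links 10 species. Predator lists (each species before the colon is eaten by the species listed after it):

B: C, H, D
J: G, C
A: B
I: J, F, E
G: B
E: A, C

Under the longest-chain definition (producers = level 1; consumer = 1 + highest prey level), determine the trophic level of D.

I is a producer → level 1.
J eats I → level 2.
G eats J → level 3.
B eats G (level 3); other prey at levels: A 3 → level 4.
D eats B → level 5.

Trophic level 5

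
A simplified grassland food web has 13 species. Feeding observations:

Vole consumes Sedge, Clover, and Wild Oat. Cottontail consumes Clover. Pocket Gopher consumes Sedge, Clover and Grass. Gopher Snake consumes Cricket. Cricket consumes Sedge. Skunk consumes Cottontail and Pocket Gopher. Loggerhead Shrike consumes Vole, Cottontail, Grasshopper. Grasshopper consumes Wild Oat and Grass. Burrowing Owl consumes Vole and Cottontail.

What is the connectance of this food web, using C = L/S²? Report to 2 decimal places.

The web has S = 13 species and L = 18 feeding links.
C = L / S² = 18 / 169 = 0.1065 ≈ 0.11.

C = 0.11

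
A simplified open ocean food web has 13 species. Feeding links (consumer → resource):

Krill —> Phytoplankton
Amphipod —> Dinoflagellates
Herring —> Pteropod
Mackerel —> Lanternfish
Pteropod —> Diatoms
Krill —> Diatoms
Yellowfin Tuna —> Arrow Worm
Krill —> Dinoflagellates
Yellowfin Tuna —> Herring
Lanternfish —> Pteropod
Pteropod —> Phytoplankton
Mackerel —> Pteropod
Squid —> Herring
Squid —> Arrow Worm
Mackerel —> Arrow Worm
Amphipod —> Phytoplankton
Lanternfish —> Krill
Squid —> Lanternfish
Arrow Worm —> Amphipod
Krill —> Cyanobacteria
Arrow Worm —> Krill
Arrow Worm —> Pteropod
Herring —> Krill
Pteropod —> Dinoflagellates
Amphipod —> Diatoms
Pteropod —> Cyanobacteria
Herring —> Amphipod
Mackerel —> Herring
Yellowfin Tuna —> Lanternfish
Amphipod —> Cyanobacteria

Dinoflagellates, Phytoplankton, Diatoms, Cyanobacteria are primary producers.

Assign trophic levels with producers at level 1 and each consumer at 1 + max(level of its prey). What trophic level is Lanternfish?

Trophic level 3

Dinoflagellates is a producer → level 1.
Pteropod eats Dinoflagellates (level 1); other prey at levels: Phytoplankton 1, Diatoms 1, Cyanobacteria 1 → level 2.
Lanternfish eats Pteropod (level 2); other prey at levels: Krill 2 → level 3.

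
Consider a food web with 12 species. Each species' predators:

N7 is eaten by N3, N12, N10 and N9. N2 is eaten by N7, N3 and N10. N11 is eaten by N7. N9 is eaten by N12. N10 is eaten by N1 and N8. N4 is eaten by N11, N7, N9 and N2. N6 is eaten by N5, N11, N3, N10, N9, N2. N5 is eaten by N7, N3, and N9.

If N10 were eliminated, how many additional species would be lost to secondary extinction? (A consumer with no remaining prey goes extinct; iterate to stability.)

2

Remove N10.
Round 1: N1 (all prey gone), N8 (all prey gone) → extinct.
No further losses. Total secondary extinctions: 2.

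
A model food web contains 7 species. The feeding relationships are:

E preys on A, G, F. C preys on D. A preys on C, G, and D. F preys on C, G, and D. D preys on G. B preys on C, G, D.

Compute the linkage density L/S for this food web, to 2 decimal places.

There are L = 14 links among S = 7 species.
L/S = 14/7 = 2.0000 ≈ 2.00.

L/S = 2.00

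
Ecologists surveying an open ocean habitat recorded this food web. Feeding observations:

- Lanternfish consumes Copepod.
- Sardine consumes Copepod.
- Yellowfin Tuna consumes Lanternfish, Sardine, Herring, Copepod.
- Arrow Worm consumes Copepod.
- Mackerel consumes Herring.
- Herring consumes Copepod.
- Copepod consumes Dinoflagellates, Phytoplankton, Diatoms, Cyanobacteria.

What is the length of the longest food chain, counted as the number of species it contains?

4 species

One longest chain: Diatoms → Copepod → Herring → Yellowfin Tuna.
It has 4 species and 3 links.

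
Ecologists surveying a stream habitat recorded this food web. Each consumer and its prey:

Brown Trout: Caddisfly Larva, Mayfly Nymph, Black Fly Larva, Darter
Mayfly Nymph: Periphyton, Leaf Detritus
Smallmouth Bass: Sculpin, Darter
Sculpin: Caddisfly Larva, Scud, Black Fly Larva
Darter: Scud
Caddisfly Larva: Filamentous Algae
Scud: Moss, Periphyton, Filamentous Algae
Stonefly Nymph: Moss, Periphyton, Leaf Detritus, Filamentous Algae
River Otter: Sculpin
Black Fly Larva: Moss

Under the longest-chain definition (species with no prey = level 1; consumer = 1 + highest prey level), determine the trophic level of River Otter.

Trophic level 4

Moss has no prey (basal) → level 1.
Black Fly Larva eats Moss → level 2.
Sculpin eats Black Fly Larva (level 2); other prey at levels: Caddisfly Larva 2, Scud 2 → level 3.
River Otter eats Sculpin → level 4.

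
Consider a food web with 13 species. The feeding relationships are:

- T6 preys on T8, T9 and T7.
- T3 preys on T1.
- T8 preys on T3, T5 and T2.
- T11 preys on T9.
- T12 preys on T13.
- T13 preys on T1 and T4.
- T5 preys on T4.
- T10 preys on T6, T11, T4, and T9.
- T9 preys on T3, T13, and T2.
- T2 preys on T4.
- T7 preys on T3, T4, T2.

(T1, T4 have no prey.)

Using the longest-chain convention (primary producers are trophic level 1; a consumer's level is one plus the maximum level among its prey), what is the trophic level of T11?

T1 is a producer → level 1.
T13 eats T1 (level 1); other prey at levels: T4 1 → level 2.
T9 eats T13 (level 2); other prey at levels: T2 2, T3 2 → level 3.
T11 eats T9 → level 4.

Trophic level 4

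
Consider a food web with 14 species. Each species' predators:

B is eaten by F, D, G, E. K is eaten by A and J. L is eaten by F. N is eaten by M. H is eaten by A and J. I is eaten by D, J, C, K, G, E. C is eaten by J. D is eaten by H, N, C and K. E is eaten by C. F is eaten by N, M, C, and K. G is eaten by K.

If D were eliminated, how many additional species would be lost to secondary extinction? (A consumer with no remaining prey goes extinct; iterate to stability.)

Remove D.
Round 1: H (all prey gone) → extinct.
No further losses. Total secondary extinctions: 1.

1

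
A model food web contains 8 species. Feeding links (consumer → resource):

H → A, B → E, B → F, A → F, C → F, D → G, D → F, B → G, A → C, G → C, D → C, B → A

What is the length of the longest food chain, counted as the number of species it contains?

4 species

One longest chain: F → C → G → B.
It has 4 species and 3 links.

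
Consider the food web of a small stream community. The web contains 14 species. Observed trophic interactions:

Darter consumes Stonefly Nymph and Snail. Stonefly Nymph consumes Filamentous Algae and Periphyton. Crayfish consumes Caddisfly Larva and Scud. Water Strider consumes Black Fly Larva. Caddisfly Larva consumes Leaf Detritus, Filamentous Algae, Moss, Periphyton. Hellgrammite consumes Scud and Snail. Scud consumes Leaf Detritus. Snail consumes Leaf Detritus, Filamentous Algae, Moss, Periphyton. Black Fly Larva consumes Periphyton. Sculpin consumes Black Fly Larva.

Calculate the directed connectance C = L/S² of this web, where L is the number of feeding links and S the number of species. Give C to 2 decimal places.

The web has S = 14 species and L = 20 feeding links.
C = L / S² = 20 / 196 = 0.1020 ≈ 0.10.

C = 0.10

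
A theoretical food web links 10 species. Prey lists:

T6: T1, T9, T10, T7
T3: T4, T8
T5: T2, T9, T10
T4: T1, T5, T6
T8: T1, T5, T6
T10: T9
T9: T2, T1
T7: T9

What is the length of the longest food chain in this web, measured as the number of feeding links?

5 links

One longest chain: T2 → T9 → T10 → T5 → T8 → T3.
It has 6 species and 5 links.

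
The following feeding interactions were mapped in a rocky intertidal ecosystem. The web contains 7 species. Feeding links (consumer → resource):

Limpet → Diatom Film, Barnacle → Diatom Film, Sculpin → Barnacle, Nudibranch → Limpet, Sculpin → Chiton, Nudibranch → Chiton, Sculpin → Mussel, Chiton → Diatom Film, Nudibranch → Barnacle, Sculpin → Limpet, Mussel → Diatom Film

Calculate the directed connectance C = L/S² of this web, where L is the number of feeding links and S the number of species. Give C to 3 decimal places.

The web has S = 7 species and L = 11 feeding links.
C = L / S² = 11 / 49 = 0.2245 ≈ 0.224.

C = 0.224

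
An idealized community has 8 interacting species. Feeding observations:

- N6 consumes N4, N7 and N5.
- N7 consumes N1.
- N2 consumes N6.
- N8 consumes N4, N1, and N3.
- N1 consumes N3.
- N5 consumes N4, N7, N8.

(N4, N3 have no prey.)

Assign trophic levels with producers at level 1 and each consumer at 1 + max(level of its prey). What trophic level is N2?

N3 is a producer → level 1.
N1 eats N3 → level 2.
N8 eats N1 (level 2); other prey at levels: N4 1, N3 1 → level 3.
N5 eats N8 (level 3); other prey at levels: N4 1, N7 3 → level 4.
N6 eats N5 (level 4); other prey at levels: N4 1, N7 3 → level 5.
N2 eats N6 → level 6.

Trophic level 6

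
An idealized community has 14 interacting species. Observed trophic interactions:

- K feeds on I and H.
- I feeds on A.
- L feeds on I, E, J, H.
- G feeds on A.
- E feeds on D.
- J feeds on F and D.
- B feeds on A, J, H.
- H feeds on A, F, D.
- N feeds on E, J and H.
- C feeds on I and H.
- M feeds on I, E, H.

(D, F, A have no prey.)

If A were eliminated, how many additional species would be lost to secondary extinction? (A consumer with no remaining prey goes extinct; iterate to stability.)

Remove A.
Round 1: G (all prey gone), I (all prey gone) → extinct.
No further losses. Total secondary extinctions: 2.

2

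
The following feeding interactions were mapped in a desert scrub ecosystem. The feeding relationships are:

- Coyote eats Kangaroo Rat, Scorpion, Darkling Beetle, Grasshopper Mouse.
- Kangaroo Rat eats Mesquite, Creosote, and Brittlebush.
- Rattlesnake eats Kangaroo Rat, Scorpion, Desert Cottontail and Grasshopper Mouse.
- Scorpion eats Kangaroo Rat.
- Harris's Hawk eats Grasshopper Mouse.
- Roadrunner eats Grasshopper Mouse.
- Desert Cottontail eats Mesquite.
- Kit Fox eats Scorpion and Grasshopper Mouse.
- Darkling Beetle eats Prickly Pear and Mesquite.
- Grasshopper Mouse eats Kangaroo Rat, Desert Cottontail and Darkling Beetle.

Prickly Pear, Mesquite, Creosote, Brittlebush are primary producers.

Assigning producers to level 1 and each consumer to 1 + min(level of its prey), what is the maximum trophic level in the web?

Producers (level 1): Prickly Pear, Mesquite, Creosote, Brittlebush.
Following each consumer down to its lowest-level prey: Prickly Pear → Darkling Beetle → Grasshopper Mouse → Harris's Hawk (levels 1 through 4).
All prey of Harris's Hawk (Grasshopper Mouse 3) are at level 3 or above, so Harris's Hawk is at level 1 + 3 = 4.
Every consumer has at least one prey at level 3 or below, so none exceeds level 4.

4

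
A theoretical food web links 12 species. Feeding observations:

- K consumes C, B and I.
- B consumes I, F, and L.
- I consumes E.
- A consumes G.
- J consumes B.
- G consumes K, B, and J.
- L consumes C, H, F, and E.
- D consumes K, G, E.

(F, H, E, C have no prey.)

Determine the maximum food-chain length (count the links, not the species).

5 links

One longest chain: E → I → B → K → G → D.
It has 6 species and 5 links.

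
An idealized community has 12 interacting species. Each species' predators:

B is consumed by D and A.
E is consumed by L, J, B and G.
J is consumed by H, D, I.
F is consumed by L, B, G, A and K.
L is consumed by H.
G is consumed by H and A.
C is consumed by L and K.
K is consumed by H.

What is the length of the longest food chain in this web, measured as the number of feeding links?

One longest chain: F → B → A.
It has 3 species and 2 links.

2 links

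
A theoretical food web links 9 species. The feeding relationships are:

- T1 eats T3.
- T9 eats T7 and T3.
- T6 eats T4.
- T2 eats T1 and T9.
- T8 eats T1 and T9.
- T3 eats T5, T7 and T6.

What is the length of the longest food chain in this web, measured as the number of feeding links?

One longest chain: T4 → T6 → T3 → T9 → T2.
It has 5 species and 4 links.

4 links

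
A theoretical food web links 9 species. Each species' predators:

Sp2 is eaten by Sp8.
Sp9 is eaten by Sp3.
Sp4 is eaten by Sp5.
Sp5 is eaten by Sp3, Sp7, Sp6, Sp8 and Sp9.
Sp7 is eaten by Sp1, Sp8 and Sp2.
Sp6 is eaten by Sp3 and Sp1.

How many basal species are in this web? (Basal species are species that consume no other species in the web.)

1

Basal species (no prey listed): Sp4.
Count: 1.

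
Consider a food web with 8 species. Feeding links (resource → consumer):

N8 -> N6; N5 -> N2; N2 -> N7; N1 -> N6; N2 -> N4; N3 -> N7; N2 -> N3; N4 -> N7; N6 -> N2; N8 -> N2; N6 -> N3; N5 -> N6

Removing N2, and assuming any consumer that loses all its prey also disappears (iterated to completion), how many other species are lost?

Remove N2.
Round 1: N4 (all prey gone) → extinct.
No further losses. Total secondary extinctions: 1.

1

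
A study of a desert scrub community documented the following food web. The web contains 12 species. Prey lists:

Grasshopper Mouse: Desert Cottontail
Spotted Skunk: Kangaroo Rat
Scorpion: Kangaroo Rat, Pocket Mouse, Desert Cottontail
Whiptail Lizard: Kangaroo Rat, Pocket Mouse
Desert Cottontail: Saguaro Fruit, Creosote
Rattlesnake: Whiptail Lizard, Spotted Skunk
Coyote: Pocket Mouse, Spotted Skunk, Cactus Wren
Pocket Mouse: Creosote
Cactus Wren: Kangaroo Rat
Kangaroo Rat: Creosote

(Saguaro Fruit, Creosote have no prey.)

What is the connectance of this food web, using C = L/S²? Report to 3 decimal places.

C = 0.118

The web has S = 12 species and L = 17 feeding links.
C = L / S² = 17 / 144 = 0.1181 ≈ 0.118.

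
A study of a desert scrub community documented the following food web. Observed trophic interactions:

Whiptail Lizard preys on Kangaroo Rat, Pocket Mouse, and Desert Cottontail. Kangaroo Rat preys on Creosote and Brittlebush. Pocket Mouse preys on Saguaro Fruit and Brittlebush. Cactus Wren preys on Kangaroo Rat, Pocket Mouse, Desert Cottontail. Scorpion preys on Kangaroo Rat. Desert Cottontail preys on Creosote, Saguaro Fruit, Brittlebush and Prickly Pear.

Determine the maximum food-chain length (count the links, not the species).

2 links

One longest chain: Saguaro Fruit → Pocket Mouse → Cactus Wren.
It has 3 species and 2 links.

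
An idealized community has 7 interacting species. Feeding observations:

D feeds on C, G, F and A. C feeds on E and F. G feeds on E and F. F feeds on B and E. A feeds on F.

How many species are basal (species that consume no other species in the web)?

2

Basal species (no prey listed): B, E.
Count: 2.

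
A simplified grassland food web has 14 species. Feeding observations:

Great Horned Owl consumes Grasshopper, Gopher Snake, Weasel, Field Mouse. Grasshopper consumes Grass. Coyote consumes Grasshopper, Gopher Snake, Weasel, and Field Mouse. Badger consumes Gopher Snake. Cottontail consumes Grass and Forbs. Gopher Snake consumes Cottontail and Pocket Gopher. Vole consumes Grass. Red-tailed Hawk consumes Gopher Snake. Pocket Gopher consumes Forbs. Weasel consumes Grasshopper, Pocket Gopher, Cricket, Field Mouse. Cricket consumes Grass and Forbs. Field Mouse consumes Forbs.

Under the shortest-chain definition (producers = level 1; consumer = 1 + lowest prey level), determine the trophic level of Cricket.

Trophic level 2

Forbs is a producer → level 1.
Cricket eats Forbs → level 2.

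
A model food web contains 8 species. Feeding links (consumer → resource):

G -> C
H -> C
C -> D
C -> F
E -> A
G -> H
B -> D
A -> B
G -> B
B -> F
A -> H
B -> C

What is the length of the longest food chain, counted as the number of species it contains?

One longest chain: F → C → H → A → E.
It has 5 species and 4 links.

5 species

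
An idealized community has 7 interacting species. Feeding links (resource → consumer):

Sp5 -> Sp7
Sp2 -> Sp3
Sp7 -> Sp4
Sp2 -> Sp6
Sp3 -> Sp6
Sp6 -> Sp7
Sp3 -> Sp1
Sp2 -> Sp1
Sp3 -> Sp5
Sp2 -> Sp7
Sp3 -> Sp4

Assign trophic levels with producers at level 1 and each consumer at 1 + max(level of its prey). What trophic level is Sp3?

Sp2 is a producer → level 1.
Sp3 eats Sp2 → level 2.

Trophic level 2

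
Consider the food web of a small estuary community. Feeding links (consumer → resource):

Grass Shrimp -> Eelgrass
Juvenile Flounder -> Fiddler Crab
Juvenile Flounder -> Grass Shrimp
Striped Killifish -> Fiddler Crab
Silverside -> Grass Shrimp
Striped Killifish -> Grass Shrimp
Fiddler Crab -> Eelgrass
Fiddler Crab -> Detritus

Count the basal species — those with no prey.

2

Basal species (no prey listed): Detritus, Eelgrass.
Count: 2.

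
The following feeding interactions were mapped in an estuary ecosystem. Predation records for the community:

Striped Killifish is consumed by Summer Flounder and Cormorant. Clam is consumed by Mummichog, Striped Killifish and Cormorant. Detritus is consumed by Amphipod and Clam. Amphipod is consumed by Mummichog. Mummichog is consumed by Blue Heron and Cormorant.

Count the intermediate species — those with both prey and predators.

4

Intermediate species (has both prey and predators): Amphipod, Clam, Striped Killifish, Mummichog.
Count: 4.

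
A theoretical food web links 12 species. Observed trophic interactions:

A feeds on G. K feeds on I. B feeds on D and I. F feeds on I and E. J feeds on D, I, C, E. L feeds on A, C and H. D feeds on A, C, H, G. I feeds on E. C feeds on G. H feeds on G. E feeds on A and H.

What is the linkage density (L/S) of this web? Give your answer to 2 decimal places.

L/S = 1.83

There are L = 22 links among S = 12 species.
L/S = 22/12 = 1.8333 ≈ 1.83.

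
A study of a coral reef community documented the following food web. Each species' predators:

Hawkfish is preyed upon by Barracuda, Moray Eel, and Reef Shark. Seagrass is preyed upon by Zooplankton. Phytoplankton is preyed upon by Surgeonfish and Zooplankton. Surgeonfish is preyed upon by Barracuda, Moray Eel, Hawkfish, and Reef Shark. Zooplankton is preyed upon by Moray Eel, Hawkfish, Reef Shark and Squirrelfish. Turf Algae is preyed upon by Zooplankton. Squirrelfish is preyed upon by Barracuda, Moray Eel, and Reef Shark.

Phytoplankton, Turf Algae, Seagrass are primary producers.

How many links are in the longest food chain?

One longest chain: Phytoplankton → Zooplankton → Squirrelfish → Reef Shark.
It has 4 species and 3 links.

3 links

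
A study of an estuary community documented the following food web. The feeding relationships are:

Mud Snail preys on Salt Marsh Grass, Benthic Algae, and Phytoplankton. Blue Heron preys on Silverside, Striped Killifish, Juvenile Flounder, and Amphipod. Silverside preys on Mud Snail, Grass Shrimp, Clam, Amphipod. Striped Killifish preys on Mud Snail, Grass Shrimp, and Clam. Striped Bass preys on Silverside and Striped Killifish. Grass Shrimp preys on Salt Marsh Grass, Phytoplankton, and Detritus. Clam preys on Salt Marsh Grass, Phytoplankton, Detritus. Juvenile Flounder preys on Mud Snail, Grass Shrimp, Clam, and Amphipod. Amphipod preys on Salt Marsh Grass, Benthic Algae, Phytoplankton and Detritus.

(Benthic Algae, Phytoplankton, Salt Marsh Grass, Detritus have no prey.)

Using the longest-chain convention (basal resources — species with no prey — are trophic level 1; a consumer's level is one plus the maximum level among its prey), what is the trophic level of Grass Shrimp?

Phytoplankton has no prey (basal) → level 1.
Grass Shrimp eats Phytoplankton (level 1); other prey at levels: Salt Marsh Grass 1, Detritus 1 → level 2.

Trophic level 2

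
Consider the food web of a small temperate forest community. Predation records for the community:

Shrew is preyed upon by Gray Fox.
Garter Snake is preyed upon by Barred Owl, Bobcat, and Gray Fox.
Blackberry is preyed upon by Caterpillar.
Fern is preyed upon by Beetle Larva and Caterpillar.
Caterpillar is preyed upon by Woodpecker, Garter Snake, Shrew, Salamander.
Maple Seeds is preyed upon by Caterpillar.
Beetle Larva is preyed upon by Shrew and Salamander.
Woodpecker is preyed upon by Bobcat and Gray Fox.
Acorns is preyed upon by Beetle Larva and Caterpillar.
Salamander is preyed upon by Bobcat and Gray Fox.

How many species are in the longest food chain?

One longest chain: Acorns → Beetle Larva → Shrew → Gray Fox.
It has 4 species and 3 links.

4 species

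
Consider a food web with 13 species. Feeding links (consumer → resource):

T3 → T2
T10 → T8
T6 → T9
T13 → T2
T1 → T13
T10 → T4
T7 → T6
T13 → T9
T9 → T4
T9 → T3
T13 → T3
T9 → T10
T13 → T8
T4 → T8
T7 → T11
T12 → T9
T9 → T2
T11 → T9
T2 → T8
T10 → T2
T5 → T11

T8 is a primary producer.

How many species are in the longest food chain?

6 species

One longest chain: T8 → T2 → T10 → T9 → T13 → T1.
It has 6 species and 5 links.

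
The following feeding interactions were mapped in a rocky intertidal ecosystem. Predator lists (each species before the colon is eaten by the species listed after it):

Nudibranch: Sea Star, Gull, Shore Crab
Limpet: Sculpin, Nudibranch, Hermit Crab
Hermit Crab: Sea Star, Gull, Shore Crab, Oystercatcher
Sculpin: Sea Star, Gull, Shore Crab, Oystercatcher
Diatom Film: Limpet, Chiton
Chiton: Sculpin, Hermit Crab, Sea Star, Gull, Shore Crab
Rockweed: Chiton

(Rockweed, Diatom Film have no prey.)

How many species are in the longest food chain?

4 species

One longest chain: Diatom Film → Limpet → Sculpin → Sea Star.
It has 4 species and 3 links.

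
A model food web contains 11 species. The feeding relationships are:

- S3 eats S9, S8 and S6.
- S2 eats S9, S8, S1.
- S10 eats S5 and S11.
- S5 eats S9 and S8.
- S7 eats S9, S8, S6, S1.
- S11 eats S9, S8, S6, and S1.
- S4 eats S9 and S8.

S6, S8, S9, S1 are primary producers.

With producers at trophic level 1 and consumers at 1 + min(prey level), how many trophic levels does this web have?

3

Producers (level 1): S6, S8, S9, S1.
Following each consumer down to its lowest-level prey: S8 → S5 → S10 (levels 1 through 3).
All prey of S10 (S5 2, S11 2) are at level 2 or above, so S10 is at level 1 + 2 = 3.
Every consumer has at least one prey at level 2 or below, so none exceeds level 3.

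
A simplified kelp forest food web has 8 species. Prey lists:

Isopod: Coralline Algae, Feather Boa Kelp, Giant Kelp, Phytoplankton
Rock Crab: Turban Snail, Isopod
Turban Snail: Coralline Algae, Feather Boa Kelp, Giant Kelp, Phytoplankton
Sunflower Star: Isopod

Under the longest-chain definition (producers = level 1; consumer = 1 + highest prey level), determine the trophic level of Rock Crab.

Trophic level 3

Coralline Algae is a producer → level 1.
Turban Snail eats Coralline Algae (level 1); other prey at levels: Feather Boa Kelp 1, Giant Kelp 1, Phytoplankton 1 → level 2.
Rock Crab eats Turban Snail (level 2); other prey at levels: Isopod 2 → level 3.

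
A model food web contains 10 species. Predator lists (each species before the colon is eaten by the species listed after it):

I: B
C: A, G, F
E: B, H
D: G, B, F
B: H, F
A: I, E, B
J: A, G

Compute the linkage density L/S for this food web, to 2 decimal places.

L/S = 1.60

There are L = 16 links among S = 10 species.
L/S = 16/10 = 1.6000 ≈ 1.60.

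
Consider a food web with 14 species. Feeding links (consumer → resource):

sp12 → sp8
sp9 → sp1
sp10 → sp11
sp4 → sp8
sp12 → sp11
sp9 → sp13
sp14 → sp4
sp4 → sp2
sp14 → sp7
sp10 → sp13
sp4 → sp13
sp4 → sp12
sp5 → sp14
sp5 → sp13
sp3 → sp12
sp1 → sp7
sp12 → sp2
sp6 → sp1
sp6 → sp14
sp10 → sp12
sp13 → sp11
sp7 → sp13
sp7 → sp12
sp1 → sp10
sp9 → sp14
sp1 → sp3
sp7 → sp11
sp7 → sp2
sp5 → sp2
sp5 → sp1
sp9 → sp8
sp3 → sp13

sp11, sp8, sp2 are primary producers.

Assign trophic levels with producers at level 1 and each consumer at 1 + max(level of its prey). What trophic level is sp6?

Trophic level 5

sp11 is a producer → level 1.
sp13 eats sp11 → level 2.
sp7 eats sp13 (level 2); other prey at levels: sp11 1, sp2 1, sp12 2 → level 3.
sp14 eats sp7 (level 3); other prey at levels: sp4 3 → level 4.
sp6 eats sp14 (level 4); other prey at levels: sp1 4 → level 5.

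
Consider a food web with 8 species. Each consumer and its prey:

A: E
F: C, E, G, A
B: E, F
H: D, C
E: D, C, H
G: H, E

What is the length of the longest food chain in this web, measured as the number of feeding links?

5 links

One longest chain: D → H → E → G → F → B.
It has 6 species and 5 links.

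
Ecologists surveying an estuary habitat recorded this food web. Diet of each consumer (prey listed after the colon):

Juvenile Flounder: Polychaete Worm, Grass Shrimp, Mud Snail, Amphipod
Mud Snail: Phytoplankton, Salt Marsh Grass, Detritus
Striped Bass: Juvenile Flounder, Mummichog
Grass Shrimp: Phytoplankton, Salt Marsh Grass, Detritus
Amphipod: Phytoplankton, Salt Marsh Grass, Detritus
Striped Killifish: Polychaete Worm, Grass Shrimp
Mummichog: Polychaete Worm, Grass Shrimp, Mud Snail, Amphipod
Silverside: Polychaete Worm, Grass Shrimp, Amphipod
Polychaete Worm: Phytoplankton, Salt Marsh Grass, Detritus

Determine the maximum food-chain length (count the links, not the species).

One longest chain: Phytoplankton → Polychaete Worm → Mummichog → Striped Bass.
It has 4 species and 3 links.

3 links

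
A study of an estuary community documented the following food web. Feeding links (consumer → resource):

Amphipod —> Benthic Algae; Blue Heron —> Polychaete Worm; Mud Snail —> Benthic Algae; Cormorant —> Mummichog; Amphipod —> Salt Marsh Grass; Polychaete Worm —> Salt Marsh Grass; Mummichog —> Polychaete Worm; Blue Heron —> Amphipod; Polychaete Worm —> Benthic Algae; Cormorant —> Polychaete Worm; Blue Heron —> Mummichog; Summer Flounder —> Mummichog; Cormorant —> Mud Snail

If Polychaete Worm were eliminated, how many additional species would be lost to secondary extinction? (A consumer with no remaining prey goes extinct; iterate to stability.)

Remove Polychaete Worm.
Round 1: Mummichog (all prey gone) → extinct.
Round 2: Summer Flounder (all prey gone) → extinct.
No further losses. Total secondary extinctions: 2.

2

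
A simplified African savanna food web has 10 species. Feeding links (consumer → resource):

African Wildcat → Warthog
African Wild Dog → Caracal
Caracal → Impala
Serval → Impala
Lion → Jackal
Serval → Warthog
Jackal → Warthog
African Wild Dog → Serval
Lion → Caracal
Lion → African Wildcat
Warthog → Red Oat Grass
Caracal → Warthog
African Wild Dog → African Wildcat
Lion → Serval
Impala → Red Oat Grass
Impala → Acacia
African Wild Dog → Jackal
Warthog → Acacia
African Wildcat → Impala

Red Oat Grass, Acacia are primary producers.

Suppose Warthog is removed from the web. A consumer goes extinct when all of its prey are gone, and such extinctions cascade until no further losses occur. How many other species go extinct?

Remove Warthog.
Round 1: Jackal (all prey gone) → extinct.
No further losses. Total secondary extinctions: 1.

1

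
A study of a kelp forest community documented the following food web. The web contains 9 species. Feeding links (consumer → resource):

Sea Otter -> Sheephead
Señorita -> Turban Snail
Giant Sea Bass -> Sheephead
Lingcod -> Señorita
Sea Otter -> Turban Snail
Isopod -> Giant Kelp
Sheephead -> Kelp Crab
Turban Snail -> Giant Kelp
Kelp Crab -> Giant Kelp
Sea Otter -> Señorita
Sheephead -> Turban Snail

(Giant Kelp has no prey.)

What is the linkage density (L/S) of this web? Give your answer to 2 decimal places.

L/S = 1.22

There are L = 11 links among S = 9 species.
L/S = 11/9 = 1.2222 ≈ 1.22.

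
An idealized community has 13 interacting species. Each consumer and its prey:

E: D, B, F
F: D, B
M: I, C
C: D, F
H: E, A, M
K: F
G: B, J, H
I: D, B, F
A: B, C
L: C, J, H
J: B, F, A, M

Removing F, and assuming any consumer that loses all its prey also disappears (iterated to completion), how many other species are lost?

Remove F.
Round 1: K (all prey gone) → extinct.
No further losses. Total secondary extinctions: 1.

1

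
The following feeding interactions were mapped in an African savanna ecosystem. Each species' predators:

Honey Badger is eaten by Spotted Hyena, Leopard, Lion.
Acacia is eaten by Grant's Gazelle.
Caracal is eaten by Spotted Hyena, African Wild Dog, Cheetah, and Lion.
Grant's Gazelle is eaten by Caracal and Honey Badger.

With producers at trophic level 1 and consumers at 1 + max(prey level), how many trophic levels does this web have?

Producers (level 1): Acacia.
Acacia → Grant's Gazelle → Honey Badger → Lion gives Lion level 4.
No species has a prey at level 4, so no species reaches level 5.

4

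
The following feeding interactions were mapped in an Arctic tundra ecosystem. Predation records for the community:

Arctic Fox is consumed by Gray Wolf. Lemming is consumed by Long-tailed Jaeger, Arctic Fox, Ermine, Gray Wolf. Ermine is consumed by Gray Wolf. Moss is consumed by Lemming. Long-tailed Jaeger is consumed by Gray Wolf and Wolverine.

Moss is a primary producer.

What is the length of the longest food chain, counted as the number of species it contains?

One longest chain: Moss → Lemming → Ermine → Gray Wolf.
It has 4 species and 3 links.

4 species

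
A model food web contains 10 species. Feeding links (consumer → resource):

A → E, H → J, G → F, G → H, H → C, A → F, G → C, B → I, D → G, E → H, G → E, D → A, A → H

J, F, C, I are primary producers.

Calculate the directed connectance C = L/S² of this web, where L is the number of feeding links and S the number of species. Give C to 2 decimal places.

The web has S = 10 species and L = 13 feeding links.
C = L / S² = 13 / 100 = 0.1300 ≈ 0.13.

C = 0.13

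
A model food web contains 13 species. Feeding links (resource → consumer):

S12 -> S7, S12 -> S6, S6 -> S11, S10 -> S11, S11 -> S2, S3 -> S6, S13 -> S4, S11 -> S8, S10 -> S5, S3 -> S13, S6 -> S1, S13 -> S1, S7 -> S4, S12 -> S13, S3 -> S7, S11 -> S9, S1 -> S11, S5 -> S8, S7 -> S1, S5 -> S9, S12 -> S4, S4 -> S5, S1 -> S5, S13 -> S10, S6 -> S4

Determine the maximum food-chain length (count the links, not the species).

4 links

One longest chain: S3 → S13 → S10 → S11 → S8.
It has 5 species and 4 links.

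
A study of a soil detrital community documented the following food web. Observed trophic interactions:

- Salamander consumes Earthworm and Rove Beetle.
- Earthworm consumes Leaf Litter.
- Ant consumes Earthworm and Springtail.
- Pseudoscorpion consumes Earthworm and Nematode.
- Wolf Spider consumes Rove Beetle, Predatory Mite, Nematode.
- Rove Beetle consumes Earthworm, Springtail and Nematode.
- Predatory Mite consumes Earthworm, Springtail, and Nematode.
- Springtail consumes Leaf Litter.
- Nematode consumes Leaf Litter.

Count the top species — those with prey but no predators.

Top species (has prey, but nothing eats it): Pseudoscorpion, Ant, Salamander, Wolf Spider.
Count: 4.

4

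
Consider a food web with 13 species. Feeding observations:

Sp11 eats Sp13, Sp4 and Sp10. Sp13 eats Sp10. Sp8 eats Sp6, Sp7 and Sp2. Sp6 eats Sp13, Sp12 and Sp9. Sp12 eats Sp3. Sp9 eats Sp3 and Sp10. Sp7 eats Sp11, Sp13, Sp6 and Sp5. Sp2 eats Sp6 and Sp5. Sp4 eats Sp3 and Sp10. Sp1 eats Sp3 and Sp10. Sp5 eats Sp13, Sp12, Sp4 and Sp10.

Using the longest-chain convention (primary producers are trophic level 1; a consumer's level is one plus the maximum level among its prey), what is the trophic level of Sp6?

Trophic level 3

Sp3 is a producer → level 1.
Sp9 eats Sp3 (level 1); other prey at levels: Sp10 1 → level 2.
Sp6 eats Sp9 (level 2); other prey at levels: Sp12 2, Sp13 2 → level 3.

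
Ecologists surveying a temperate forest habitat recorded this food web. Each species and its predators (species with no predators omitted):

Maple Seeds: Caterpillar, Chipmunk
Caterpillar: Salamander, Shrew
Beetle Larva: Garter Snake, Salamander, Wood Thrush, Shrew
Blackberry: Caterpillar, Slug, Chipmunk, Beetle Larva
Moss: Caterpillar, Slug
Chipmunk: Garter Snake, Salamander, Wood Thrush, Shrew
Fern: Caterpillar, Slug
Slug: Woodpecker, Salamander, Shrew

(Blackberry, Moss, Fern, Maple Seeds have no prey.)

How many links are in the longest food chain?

2 links

One longest chain: Blackberry → Chipmunk → Garter Snake.
It has 3 species and 2 links.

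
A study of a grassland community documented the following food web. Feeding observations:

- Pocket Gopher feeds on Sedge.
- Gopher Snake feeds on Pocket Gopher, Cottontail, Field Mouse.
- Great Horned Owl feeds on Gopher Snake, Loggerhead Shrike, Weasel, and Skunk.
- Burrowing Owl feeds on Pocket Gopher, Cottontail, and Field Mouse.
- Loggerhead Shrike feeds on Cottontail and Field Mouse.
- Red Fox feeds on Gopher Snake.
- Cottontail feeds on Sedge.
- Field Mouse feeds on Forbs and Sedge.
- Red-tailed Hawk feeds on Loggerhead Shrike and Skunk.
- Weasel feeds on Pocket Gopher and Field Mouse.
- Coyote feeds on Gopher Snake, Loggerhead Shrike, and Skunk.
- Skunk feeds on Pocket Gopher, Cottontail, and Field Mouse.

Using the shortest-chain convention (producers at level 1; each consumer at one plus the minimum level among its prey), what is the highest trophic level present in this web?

4

Producers (level 1): Forbs, Sedge.
Following each consumer down to its lowest-level prey: Forbs → Field Mouse → Gopher Snake → Red Fox (levels 1 through 4).
All prey of Red Fox (Gopher Snake 3) are at level 3 or above, so Red Fox is at level 1 + 3 = 4.
Every consumer has at least one prey at level 3 or below, so none exceeds level 4.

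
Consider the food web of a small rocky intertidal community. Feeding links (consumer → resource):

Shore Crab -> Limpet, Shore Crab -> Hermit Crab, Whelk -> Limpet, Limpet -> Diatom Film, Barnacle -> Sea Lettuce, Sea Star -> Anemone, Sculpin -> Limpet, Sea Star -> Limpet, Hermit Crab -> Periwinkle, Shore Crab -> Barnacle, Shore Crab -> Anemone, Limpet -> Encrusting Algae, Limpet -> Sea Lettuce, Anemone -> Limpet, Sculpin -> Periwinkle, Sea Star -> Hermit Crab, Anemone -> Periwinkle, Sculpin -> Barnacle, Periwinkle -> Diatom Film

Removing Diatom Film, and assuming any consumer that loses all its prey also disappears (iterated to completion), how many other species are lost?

2

Remove Diatom Film.
Round 1: Periwinkle (all prey gone) → extinct.
Round 2: Hermit Crab (all prey gone) → extinct.
No further losses. Total secondary extinctions: 2.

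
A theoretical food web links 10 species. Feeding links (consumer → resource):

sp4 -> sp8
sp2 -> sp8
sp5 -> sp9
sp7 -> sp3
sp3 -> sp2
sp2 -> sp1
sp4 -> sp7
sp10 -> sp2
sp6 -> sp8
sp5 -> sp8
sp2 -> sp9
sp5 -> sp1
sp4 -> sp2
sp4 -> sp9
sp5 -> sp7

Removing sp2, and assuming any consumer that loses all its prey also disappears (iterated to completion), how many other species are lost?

3

Remove sp2.
Round 1: sp10 (all prey gone), sp3 (all prey gone) → extinct.
Round 2: sp7 (all prey gone) → extinct.
No further losses. Total secondary extinctions: 3.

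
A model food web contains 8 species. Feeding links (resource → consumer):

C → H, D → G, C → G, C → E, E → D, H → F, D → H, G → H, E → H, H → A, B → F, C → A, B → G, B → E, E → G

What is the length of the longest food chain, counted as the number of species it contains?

6 species

One longest chain: C → E → D → G → H → F.
It has 6 species and 5 links.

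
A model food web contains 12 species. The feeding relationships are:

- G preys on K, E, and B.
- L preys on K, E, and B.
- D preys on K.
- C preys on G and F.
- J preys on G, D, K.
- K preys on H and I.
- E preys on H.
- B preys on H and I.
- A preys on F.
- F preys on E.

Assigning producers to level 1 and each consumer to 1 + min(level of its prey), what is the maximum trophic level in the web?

4

Producers (level 1): I, H.
Following each consumer down to its lowest-level prey: I → K → G → C (levels 1 through 4).
All prey of C (G 3, F 3) are at level 3 or above, so C is at level 1 + 3 = 4.
Every consumer has at least one prey at level 3 or below, so none exceeds level 4.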